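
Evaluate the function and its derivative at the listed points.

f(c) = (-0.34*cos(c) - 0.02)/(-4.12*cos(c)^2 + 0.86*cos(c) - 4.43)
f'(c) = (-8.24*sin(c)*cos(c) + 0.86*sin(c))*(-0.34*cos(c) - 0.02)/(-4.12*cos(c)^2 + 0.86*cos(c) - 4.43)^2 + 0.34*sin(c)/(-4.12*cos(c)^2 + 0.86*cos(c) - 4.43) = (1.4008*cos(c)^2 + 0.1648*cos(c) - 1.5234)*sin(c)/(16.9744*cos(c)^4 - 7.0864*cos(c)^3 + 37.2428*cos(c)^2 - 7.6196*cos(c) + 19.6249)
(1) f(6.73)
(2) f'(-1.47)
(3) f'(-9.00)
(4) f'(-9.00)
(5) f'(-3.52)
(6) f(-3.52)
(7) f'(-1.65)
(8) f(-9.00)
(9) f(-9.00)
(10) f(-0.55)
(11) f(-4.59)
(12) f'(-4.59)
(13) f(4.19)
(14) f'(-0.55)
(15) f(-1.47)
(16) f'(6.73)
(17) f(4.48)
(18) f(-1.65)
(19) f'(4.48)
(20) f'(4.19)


(1) = 0.05
(2) = 0.08
(3) = 0.00
(4) = 0.00
(5) = -0.00
(6) = -0.03
(7) = 0.07
(8) = -0.03
(9) = -0.03
(10) = 0.05
(11) = -0.00
(12) = -0.07
(13) = -0.03
(14) = 0.00
(15) = 0.01
(16) = -0.00
(17) = -0.01
(18) = -0.00
(19) = 0.06
(20) = 0.03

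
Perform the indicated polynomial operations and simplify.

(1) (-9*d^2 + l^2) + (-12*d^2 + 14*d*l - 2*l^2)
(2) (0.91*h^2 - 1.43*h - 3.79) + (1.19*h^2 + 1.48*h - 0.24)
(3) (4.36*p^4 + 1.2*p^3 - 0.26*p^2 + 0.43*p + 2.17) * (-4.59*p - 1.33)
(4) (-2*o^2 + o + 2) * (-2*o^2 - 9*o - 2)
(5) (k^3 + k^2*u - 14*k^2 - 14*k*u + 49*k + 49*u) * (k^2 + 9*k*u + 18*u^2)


(1) = -21*d^2 + 14*d*l - l^2
(2) = 2.1*h^2 + 0.05*h - 4.03
(3) = -20.0124*p^5 - 11.3068*p^4 - 0.4026*p^3 - 1.6279*p^2 - 10.5322*p - 2.8861
(4) = 4*o^4 + 16*o^3 - 9*o^2 - 20*o - 4
(5) = k^5 + 10*k^4*u - 14*k^4 + 27*k^3*u^2 - 140*k^3*u + 49*k^3 + 18*k^2*u^3 - 378*k^2*u^2 + 490*k^2*u - 252*k*u^3 + 1323*k*u^2 + 882*u^3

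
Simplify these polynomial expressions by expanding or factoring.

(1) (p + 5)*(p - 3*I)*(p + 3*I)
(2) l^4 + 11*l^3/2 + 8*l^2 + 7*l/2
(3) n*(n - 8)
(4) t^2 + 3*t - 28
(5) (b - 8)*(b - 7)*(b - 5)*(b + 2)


(1) = p^3 + 5*p^2 + 9*p + 45
(2) = l*(l + 1)^2*(l + 7/2)
(3) = n^2 - 8*n
(4) = (t - 4)*(t + 7)
(5) = b^4 - 18*b^3 + 91*b^2 - 18*b - 560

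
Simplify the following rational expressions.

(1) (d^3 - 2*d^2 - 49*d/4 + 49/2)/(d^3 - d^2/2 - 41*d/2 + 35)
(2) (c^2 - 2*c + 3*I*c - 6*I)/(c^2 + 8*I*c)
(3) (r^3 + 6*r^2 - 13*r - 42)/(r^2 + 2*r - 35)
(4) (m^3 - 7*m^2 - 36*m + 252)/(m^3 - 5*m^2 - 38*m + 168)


(1) = (2*d + 7)/(2*d + 10)
(2) = (c^2 + c*(-2 + 3*I) - 6*I)/(c^2 + 8*I*c)
(3) = (r^2 - r - 6)/(r - 5)
(4) = (m - 6)/(m - 4)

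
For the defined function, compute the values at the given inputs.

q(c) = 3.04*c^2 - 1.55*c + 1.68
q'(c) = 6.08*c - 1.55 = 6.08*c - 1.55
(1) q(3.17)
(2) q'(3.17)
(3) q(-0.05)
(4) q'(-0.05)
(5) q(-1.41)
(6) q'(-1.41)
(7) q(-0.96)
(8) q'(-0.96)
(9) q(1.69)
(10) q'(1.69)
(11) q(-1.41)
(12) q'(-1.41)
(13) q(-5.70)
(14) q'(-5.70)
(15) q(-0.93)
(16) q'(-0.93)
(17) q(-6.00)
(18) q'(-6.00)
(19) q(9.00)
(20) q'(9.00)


(1) = 27.32
(2) = 17.72
(3) = 1.77
(4) = -1.85
(5) = 9.91
(6) = -10.12
(7) = 5.97
(8) = -7.39
(9) = 7.74
(10) = 8.73
(11) = 9.91
(12) = -10.12
(13) = 109.28
(14) = -36.21
(15) = 5.75
(16) = -7.20
(17) = 120.42
(18) = -38.03
(19) = 233.97
(20) = 53.17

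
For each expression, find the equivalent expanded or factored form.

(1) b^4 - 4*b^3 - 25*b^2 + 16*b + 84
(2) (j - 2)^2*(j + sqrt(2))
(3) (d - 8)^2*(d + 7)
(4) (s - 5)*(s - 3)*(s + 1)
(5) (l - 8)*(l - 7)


(1) = (b - 7)*(b - 2)*(b + 2)*(b + 3)
(2) = j^3 - 4*j^2 + sqrt(2)*j^2 - 4*sqrt(2)*j + 4*j + 4*sqrt(2)
(3) = d^3 - 9*d^2 - 48*d + 448
(4) = s^3 - 7*s^2 + 7*s + 15
(5) = l^2 - 15*l + 56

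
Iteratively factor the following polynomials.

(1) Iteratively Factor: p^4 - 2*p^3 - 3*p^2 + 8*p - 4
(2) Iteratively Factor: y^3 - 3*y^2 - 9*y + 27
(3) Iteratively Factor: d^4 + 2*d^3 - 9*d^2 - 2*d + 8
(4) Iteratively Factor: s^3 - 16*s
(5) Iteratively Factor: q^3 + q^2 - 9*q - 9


(1) = (p - 1)*(p^3 - p^2 - 4*p + 4) = (p - 2)*(p - 1)*(p^2 + p - 2) = (p - 2)*(p - 1)*(p + 2)*(p - 1)
(2) = (y + 3)*(y^2 - 6*y + 9) = (y - 3)*(y + 3)*(y - 3)
(3) = (d - 2)*(d^3 + 4*d^2 - d - 4) = (d - 2)*(d - 1)*(d^2 + 5*d + 4) = (d - 2)*(d - 1)*(d + 1)*(d + 4)
(4) = (s + 4)*(s^2 - 4*s) = (s - 4)*(s + 4)*(s)
(5) = (q - 3)*(q^2 + 4*q + 3) = (q - 3)*(q + 1)*(q + 3)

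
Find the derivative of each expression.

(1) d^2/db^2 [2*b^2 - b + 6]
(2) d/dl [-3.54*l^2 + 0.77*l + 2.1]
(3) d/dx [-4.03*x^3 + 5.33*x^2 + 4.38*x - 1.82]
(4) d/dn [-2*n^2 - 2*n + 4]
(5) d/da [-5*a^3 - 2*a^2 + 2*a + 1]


(1) = 4
(2) = 0.77 - 7.08*l
(3) = -12.09*x^2 + 10.66*x + 4.38
(4) = -4*n - 2
(5) = -15*a^2 - 4*a + 2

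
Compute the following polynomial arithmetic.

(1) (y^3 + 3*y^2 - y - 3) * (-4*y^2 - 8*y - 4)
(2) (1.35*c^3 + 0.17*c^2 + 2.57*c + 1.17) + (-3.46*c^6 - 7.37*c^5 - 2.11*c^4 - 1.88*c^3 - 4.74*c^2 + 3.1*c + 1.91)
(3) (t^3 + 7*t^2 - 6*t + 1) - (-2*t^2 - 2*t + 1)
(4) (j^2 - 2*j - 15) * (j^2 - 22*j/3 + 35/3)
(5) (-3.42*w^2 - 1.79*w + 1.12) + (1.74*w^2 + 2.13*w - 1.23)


(1) = -4*y^5 - 20*y^4 - 24*y^3 + 8*y^2 + 28*y + 12
(2) = -3.46*c^6 - 7.37*c^5 - 2.11*c^4 - 0.53*c^3 - 4.57*c^2 + 5.67*c + 3.08
(3) = t^3 + 9*t^2 - 4*t
(4) = j^4 - 28*j^3/3 + 34*j^2/3 + 260*j/3 - 175
(5) = -1.68*w^2 + 0.34*w - 0.11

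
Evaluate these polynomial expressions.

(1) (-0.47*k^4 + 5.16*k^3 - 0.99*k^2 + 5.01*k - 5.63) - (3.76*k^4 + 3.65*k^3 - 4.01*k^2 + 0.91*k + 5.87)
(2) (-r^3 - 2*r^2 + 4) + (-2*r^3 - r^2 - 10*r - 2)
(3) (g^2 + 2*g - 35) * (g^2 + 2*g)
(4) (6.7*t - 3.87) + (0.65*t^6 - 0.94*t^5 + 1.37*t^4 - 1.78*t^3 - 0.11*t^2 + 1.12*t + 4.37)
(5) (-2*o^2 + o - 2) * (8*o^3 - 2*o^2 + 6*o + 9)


(1) = -4.23*k^4 + 1.51*k^3 + 3.02*k^2 + 4.1*k - 11.5
(2) = -3*r^3 - 3*r^2 - 10*r + 2
(3) = g^4 + 4*g^3 - 31*g^2 - 70*g
(4) = 0.65*t^6 - 0.94*t^5 + 1.37*t^4 - 1.78*t^3 - 0.11*t^2 + 7.82*t + 0.5
(5) = -16*o^5 + 12*o^4 - 30*o^3 - 8*o^2 - 3*o - 18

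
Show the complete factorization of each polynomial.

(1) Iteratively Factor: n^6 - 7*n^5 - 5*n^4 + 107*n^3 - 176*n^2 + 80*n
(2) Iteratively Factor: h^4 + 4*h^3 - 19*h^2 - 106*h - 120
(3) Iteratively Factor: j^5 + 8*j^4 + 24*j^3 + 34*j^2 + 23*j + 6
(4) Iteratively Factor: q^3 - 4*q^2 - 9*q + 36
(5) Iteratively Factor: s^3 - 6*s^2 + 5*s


(1) = (n)*(n^5 - 7*n^4 - 5*n^3 + 107*n^2 - 176*n + 80) = n*(n - 5)*(n^4 - 2*n^3 - 15*n^2 + 32*n - 16) = n*(n - 5)*(n + 4)*(n^3 - 6*n^2 + 9*n - 4) = n*(n - 5)*(n - 1)*(n + 4)*(n^2 - 5*n + 4) = n*(n - 5)*(n - 1)^2*(n + 4)*(n - 4)
(2) = (h + 2)*(h^3 + 2*h^2 - 23*h - 60) = (h + 2)*(h + 3)*(h^2 - h - 20) = (h + 2)*(h + 3)*(h + 4)*(h - 5)
(3) = (j + 1)*(j^4 + 7*j^3 + 17*j^2 + 17*j + 6) = (j + 1)^2*(j^3 + 6*j^2 + 11*j + 6) = (j + 1)^2*(j + 3)*(j^2 + 3*j + 2) = (j + 1)^3*(j + 3)*(j + 2)
(4) = (q + 3)*(q^2 - 7*q + 12) = (q - 3)*(q + 3)*(q - 4)
(5) = (s - 1)*(s^2 - 5*s) = (s - 5)*(s - 1)*(s)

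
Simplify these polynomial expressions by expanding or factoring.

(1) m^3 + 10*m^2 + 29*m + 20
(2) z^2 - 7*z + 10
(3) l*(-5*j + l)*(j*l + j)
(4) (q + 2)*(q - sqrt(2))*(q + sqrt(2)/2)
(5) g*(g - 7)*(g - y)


(1) = (m + 1)*(m + 4)*(m + 5)
(2) = (z - 5)*(z - 2)
(3) = -5*j^2*l^2 - 5*j^2*l + j*l^3 + j*l^2
(4) = q^3 - sqrt(2)*q^2/2 + 2*q^2 - sqrt(2)*q - q - 2
(5) = g^3 - g^2*y - 7*g^2 + 7*g*y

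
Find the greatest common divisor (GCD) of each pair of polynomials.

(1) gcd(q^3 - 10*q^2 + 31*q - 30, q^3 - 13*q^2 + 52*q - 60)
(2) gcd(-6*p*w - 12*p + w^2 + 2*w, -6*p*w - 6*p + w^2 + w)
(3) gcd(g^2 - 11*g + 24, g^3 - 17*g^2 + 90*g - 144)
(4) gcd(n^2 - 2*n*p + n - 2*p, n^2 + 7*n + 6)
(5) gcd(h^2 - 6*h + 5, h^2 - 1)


(1) = q^2 - 7*q + 10
(2) = gcd((-6*p + w)*(w + 2), (-6*p + w)*(w + 1)) = 6*p - w
(3) = g^2 - 11*g + 24
(4) = gcd((n + 1)*(n - 2*p), (n + 1)*(n + 6)) = n + 1
(5) = gcd((h - 5)*(h - 1), (h - 1)*(h + 1)) = h - 1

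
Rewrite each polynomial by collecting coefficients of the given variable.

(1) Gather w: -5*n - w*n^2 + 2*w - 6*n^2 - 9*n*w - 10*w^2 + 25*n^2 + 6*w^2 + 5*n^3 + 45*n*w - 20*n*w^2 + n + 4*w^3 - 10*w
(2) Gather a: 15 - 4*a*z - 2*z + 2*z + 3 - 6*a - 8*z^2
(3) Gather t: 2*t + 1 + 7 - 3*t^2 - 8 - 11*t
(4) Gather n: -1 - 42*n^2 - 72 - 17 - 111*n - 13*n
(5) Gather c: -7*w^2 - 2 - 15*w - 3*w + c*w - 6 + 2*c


(1) = 5*n^3 + 19*n^2 - 4*n + 4*w^3 + w^2*(-20*n - 4) + w*(-n^2 + 36*n - 8)
(2) = a*(-4*z - 6) - 8*z^2 + 18
(3) = -3*t^2 - 9*t
(4) = -42*n^2 - 124*n - 90
(5) = c*(w + 2) - 7*w^2 - 18*w - 8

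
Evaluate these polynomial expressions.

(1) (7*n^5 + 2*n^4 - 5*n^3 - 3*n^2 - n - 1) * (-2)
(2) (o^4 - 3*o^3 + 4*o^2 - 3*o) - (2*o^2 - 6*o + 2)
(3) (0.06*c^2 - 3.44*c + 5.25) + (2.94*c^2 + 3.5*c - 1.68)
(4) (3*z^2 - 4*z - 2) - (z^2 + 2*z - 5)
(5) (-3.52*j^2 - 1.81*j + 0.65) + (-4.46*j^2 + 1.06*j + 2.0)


(1) = -14*n^5 - 4*n^4 + 10*n^3 + 6*n^2 + 2*n + 2
(2) = o^4 - 3*o^3 + 2*o^2 + 3*o - 2
(3) = 3.0*c^2 + 0.06*c + 3.57
(4) = 2*z^2 - 6*z + 3
(5) = -7.98*j^2 - 0.75*j + 2.65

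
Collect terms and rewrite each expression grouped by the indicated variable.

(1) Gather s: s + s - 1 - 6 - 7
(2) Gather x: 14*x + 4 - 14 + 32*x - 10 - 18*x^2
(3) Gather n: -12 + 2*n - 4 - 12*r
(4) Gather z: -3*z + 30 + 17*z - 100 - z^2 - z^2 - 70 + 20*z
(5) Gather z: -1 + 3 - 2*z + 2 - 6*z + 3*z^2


(1) = 2*s - 14
(2) = -18*x^2 + 46*x - 20
(3) = 2*n - 12*r - 16
(4) = -2*z^2 + 34*z - 140
(5) = 3*z^2 - 8*z + 4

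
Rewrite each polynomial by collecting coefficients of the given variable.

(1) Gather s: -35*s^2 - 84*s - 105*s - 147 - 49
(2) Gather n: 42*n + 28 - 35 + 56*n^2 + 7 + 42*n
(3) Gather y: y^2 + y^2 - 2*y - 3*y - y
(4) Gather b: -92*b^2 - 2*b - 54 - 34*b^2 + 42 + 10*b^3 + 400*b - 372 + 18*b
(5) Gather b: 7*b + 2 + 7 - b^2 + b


(1) = -35*s^2 - 189*s - 196
(2) = 56*n^2 + 84*n
(3) = 2*y^2 - 6*y
(4) = 10*b^3 - 126*b^2 + 416*b - 384
(5) = -b^2 + 8*b + 9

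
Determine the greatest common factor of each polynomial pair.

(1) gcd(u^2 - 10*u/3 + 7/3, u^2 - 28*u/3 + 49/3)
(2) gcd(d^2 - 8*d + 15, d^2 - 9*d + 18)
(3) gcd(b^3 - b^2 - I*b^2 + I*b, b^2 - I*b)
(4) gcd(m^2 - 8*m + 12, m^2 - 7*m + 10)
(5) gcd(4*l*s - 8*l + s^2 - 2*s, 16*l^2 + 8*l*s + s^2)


(1) = gcd((u - 7/3)*(u - 1), (u - 7)*(u - 7/3)) = u - 7/3
(2) = d - 3
(3) = b^2 - I*b
(4) = m - 2
(5) = gcd((4*l + s)*(s - 2), (4*l + s)^2) = 4*l + s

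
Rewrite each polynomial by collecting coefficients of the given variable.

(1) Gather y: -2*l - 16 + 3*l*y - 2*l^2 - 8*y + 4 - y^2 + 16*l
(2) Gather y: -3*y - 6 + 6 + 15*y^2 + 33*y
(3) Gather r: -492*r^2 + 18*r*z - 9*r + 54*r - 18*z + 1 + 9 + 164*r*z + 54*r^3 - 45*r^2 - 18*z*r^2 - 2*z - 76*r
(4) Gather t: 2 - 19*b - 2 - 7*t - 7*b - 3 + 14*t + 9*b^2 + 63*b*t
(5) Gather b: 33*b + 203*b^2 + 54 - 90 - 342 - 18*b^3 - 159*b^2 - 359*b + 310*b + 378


(1) = -2*l^2 + 14*l - y^2 + y*(3*l - 8) - 12
(2) = 15*y^2 + 30*y
(3) = 54*r^3 + r^2*(-18*z - 537) + r*(182*z - 31) - 20*z + 10
(4) = 9*b^2 - 26*b + t*(63*b + 7) - 3
(5) = -18*b^3 + 44*b^2 - 16*b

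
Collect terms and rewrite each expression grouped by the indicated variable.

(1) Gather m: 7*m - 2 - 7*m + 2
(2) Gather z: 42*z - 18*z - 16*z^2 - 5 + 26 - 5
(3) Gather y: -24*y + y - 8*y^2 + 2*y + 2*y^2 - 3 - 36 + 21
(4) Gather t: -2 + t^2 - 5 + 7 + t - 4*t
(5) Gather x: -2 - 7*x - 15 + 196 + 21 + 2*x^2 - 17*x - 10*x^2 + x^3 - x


(1) = 0
(2) = -16*z^2 + 24*z + 16
(3) = -6*y^2 - 21*y - 18
(4) = t^2 - 3*t
(5) = x^3 - 8*x^2 - 25*x + 200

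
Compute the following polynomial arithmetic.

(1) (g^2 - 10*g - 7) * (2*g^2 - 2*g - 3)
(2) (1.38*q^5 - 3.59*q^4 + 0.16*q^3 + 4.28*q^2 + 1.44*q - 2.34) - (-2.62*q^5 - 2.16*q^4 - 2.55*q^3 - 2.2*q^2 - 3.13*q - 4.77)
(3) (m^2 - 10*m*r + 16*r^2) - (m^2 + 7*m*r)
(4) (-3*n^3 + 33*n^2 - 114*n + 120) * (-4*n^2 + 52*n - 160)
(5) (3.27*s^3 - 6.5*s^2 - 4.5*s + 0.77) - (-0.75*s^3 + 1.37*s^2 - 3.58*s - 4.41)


(1) = 2*g^4 - 22*g^3 + 3*g^2 + 44*g + 21
(2) = 4.0*q^5 - 1.43*q^4 + 2.71*q^3 + 6.48*q^2 + 4.57*q + 2.43
(3) = -17*m*r + 16*r^2
(4) = 12*n^5 - 288*n^4 + 2652*n^3 - 11688*n^2 + 24480*n - 19200
(5) = 4.02*s^3 - 7.87*s^2 - 0.92*s + 5.18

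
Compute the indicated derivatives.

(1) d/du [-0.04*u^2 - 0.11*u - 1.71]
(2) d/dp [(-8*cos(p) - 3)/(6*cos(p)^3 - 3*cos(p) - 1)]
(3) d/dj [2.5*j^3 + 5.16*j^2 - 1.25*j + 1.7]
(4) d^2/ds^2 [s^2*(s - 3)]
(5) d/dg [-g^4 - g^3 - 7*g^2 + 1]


(1) = -0.08*u - 0.11
(2) = -(72*cos(p) + 27*cos(2*p) + 24*cos(3*p) + 26)*sin(p)/(-6*cos(p)^3 + 3*cos(p) + 1)^2
(3) = 7.5*j^2 + 10.32*j - 1.25
(4) = 6*s - 6
(5) = g*(-4*g^2 - 3*g - 14)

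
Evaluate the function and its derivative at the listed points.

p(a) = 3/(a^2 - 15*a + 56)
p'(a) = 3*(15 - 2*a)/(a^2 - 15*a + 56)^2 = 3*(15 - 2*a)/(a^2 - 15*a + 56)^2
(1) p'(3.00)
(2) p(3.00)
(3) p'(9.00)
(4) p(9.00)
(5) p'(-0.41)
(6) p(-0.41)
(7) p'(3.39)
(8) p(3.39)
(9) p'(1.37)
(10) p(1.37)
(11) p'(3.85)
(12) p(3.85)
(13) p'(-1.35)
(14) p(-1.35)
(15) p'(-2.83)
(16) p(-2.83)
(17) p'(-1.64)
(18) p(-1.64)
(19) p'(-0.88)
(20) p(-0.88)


(1) = 0.07
(2) = 0.15
(3) = -2.25
(4) = 1.50
(5) = 0.01
(6) = 0.05
(7) = 0.09
(8) = 0.18
(9) = 0.03
(10) = 0.08
(11) = 0.13
(12) = 0.23
(13) = 0.01
(14) = 0.04
(15) = 0.01
(16) = 0.03
(17) = 0.01
(18) = 0.04
(19) = 0.01
(20) = 0.04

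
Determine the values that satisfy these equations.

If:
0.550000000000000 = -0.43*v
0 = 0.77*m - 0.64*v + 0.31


Then:
m = -1.47
v = -1.28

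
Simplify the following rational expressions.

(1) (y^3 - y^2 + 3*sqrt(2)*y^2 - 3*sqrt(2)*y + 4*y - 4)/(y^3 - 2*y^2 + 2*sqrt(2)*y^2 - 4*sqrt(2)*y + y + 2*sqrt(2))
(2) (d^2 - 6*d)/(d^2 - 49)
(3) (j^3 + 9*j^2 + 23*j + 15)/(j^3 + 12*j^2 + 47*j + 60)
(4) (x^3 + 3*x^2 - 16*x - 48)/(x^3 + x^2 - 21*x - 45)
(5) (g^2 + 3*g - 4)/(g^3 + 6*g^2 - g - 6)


(1) = (y + sqrt(2))/(y - 1)
(2) = (d^2 - 6*d)/(d^2 - 49)
(3) = (j + 1)/(j + 4)
(4) = (x^2 - 16)/(x^2 - 2*x - 15)
(5) = (g + 4)/(g^2 + 7*g + 6)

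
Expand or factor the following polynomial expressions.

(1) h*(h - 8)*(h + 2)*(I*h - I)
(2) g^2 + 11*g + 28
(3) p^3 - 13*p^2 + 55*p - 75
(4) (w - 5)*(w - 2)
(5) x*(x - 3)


(1) = I*h^4 - 7*I*h^3 - 10*I*h^2 + 16*I*h
(2) = (g + 4)*(g + 7)
(3) = (p - 5)^2*(p - 3)
(4) = w^2 - 7*w + 10
(5) = x^2 - 3*x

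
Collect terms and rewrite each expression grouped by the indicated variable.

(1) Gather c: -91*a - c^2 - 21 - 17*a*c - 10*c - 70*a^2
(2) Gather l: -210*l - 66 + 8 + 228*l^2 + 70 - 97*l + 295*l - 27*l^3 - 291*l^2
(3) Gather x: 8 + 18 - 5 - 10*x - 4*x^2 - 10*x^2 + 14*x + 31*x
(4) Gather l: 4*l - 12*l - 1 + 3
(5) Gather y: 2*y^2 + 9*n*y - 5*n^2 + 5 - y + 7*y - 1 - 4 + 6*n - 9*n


(1) = -70*a^2 - 91*a - c^2 + c*(-17*a - 10) - 21
(2) = -27*l^3 - 63*l^2 - 12*l + 12
(3) = -14*x^2 + 35*x + 21
(4) = 2 - 8*l
(5) = -5*n^2 - 3*n + 2*y^2 + y*(9*n + 6)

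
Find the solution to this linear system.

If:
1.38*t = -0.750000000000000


Then:
t = -0.54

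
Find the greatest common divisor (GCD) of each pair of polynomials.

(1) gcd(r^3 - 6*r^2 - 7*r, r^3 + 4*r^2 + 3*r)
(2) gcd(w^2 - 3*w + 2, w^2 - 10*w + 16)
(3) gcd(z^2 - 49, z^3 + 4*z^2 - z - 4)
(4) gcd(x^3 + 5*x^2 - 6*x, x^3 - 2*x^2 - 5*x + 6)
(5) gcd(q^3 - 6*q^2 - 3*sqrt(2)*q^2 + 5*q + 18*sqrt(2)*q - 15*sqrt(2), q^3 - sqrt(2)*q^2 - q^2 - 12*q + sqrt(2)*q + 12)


(1) = r^2 + r
(2) = gcd((w - 2)*(w - 1), (w - 8)*(w - 2)) = w - 2
(3) = 1
(4) = gcd(x*(x - 1)*(x + 6), (x - 3)*(x - 1)*(x + 2)) = x - 1
(5) = q^2 + q*(-3*sqrt(2) - 1) + 3*sqrt(2)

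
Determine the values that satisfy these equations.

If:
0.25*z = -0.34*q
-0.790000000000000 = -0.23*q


Then:
q = 3.43
z = -4.67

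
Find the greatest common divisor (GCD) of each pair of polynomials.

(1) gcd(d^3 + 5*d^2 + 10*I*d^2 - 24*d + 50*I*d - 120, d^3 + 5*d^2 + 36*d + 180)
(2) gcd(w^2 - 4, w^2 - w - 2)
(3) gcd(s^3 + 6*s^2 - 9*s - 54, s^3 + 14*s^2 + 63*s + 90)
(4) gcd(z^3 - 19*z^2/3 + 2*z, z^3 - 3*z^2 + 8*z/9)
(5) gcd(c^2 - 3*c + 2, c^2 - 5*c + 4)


(1) = d^2 + d*(5 + 6*I) + 30*I
(2) = gcd((w - 2)*(w + 2), (w - 2)*(w + 1)) = w - 2
(3) = gcd((s - 3)*(s + 3)*(s + 6), (s + 3)*(s + 5)*(s + 6)) = s^2 + 9*s + 18
(4) = gcd(z*(z - 6)*(z - 1/3), z*(z - 8/3)*(z - 1/3)) = z^2 - z/3
(5) = c - 1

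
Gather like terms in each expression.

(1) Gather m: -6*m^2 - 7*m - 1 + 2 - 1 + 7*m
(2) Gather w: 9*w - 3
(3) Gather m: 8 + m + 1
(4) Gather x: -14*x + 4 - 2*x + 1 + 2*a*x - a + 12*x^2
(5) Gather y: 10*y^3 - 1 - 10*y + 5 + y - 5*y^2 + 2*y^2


(1) = -6*m^2
(2) = 9*w - 3
(3) = m + 9
(4) = -a + 12*x^2 + x*(2*a - 16) + 5
(5) = 10*y^3 - 3*y^2 - 9*y + 4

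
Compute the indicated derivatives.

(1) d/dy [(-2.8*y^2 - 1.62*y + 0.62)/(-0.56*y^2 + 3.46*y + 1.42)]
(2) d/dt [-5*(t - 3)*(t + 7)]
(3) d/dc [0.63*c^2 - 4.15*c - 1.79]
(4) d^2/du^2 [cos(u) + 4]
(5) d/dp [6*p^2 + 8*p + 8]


(1) = (-10.5952*y^2 - 7.2576*y - 4.4456)/(0.3136*y^4 - 3.8752*y^3 + 10.3812*y^2 + 9.8264*y + 2.0164)
(2) = -10*t - 20
(3) = 1.26*c - 4.15
(4) = -cos(u)
(5) = 12*p + 8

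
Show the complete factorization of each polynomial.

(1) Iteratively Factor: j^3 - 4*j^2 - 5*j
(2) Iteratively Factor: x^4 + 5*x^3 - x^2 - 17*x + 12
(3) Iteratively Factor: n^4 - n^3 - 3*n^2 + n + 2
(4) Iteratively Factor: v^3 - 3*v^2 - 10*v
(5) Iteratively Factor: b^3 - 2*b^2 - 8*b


(1) = (j + 1)*(j^2 - 5*j) = (j - 5)*(j + 1)*(j)
(2) = (x + 3)*(x^3 + 2*x^2 - 7*x + 4) = (x - 1)*(x + 3)*(x^2 + 3*x - 4) = (x - 1)^2*(x + 3)*(x + 4)
(3) = (n - 2)*(n^3 + n^2 - n - 1) = (n - 2)*(n - 1)*(n^2 + 2*n + 1) = (n - 2)*(n - 1)*(n + 1)*(n + 1)
(4) = (v + 2)*(v^2 - 5*v) = (v - 5)*(v + 2)*(v)
(5) = (b)*(b^2 - 2*b - 8) = b*(b + 2)*(b - 4)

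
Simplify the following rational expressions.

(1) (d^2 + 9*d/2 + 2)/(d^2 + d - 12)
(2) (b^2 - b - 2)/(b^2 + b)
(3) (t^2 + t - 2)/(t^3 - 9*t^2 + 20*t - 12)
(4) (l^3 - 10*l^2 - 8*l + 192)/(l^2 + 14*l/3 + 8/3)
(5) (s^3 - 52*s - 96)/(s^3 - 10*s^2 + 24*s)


(1) = (2*d + 1)/(2*d - 6)
(2) = (b - 2)/b
(3) = (t + 2)/(t^2 - 8*t + 12)
(4) = (3*l^2 - 42*l + 144)/(3*l + 2)
(5) = (s^3 - 52*s - 96)/(s^3 - 10*s^2 + 24*s)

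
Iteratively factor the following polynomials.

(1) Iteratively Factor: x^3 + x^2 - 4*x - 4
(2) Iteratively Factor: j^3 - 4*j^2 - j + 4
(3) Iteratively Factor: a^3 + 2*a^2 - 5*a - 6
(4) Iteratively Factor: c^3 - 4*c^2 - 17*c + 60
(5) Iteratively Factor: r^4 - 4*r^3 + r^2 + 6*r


(1) = (x + 1)*(x^2 - 4) = (x - 2)*(x + 1)*(x + 2)
(2) = (j - 4)*(j^2 - 1) = (j - 4)*(j - 1)*(j + 1)
(3) = (a + 1)*(a^2 + a - 6) = (a + 1)*(a + 3)*(a - 2)
(4) = (c - 3)*(c^2 - c - 20) = (c - 3)*(c + 4)*(c - 5)
(5) = (r + 1)*(r^3 - 5*r^2 + 6*r) = (r - 2)*(r + 1)*(r^2 - 3*r) = r*(r - 2)*(r + 1)*(r - 3)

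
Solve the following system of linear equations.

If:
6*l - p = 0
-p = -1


Then:
l = 1/6
p = 1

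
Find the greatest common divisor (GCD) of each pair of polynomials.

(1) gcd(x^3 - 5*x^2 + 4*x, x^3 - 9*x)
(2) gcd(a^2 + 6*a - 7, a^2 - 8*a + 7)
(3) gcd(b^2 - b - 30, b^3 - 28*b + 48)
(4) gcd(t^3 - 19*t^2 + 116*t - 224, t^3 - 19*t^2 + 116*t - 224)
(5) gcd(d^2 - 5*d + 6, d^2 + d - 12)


(1) = x
(2) = a - 1
(3) = 1
(4) = gcd((t - 8)*(t - 7)*(t - 4), (t - 8)*(t - 7)*(t - 4)) = t^3 - 19*t^2 + 116*t - 224
(5) = gcd((d - 3)*(d - 2), (d - 3)*(d + 4)) = d - 3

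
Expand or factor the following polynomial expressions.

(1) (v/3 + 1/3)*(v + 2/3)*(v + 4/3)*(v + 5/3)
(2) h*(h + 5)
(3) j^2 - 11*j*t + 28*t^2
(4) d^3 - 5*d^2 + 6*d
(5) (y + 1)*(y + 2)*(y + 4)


(1) = v^4/3 + 14*v^3/9 + 71*v^2/27 + 154*v/81 + 40/81
(2) = h^2 + 5*h
(3) = (j - 7*t)*(j - 4*t)
(4) = d*(d - 3)*(d - 2)
(5) = y^3 + 7*y^2 + 14*y + 8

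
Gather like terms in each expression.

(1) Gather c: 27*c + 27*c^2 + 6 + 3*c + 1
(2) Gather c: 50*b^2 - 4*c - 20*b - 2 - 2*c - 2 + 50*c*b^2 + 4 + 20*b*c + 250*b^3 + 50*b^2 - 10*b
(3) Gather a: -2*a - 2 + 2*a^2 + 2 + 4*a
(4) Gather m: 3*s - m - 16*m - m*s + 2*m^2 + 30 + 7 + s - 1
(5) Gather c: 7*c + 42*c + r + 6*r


(1) = 27*c^2 + 30*c + 7
(2) = 250*b^3 + 100*b^2 - 30*b + c*(50*b^2 + 20*b - 6)
(3) = 2*a^2 + 2*a
(4) = 2*m^2 + m*(-s - 17) + 4*s + 36
(5) = 49*c + 7*r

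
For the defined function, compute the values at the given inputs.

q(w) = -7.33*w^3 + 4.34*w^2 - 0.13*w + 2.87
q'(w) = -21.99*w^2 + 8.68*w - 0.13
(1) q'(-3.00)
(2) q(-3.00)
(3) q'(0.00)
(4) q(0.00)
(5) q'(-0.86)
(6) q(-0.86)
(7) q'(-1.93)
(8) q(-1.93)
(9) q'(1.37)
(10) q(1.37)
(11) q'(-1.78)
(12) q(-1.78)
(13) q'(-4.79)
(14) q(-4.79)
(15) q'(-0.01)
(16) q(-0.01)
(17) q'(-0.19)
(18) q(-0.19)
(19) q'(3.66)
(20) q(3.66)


(1) = -224.08
(2) = 240.23
(3) = -0.13
(4) = 2.87
(5) = -23.86
(6) = 10.85
(7) = -98.79
(8) = 71.98
(9) = -29.51
(10) = -8.01
(11) = -85.25
(12) = 58.19
(13) = -546.25
(14) = 908.65
(15) = -0.22
(16) = 2.87
(17) = -2.57
(18) = 3.10
(19) = -262.93
(20) = -298.84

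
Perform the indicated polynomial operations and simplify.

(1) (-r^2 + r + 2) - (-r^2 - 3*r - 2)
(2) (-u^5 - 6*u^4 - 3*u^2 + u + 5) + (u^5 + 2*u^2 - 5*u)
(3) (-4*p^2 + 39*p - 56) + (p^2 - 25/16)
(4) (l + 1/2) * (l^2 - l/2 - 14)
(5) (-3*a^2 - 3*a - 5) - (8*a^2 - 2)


(1) = 4*r + 4
(2) = -6*u^4 - u^2 - 4*u + 5
(3) = -3*p^2 + 39*p - 921/16
(4) = l^3 - 57*l/4 - 7
(5) = -11*a^2 - 3*a - 3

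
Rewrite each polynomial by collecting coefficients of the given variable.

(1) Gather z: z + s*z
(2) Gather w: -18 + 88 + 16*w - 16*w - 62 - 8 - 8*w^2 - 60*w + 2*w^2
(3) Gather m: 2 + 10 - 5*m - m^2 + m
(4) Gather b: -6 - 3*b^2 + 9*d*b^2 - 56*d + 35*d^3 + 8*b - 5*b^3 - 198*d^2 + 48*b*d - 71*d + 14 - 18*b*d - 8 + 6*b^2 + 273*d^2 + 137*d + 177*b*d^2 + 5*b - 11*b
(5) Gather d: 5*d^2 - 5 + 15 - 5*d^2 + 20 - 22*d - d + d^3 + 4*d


(1) = z*(s + 1)
(2) = -6*w^2 - 60*w
(3) = -m^2 - 4*m + 12
(4) = -5*b^3 + b^2*(9*d + 3) + b*(177*d^2 + 30*d + 2) + 35*d^3 + 75*d^2 + 10*d
(5) = d^3 - 19*d + 30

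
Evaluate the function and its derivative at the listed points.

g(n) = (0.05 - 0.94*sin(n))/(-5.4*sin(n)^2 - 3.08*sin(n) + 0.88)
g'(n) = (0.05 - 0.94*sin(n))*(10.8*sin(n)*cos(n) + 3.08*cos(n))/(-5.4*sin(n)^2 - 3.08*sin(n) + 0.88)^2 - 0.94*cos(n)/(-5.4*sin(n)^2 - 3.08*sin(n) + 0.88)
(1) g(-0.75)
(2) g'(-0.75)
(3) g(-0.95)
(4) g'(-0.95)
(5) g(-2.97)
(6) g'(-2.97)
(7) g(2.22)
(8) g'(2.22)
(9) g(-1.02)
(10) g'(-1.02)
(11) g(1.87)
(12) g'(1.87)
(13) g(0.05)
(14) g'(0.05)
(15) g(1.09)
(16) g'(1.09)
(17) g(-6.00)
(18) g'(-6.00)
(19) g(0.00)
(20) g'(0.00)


(1) = 1.47
(2) = -11.24
(3) = -4.34
(4) = -73.93
(5) = 0.17
(6) = 0.58
(7) = 0.14
(8) = 0.08
(9) = -2.04
(10) = -14.55
(11) = 0.12
(12) = 0.03
(13) = 0.00
(14) = -1.30
(15) = 0.13
(16) = -0.05
(17) = 0.53
(18) = -5.45
(19) = 0.06
(20) = -0.87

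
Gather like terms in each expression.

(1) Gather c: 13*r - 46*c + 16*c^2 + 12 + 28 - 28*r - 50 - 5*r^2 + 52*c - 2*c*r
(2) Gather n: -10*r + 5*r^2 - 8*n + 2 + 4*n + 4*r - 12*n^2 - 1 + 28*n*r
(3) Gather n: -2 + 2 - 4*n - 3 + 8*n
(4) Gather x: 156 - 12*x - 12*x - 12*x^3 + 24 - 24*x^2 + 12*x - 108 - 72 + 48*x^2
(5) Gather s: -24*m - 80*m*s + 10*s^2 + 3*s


(1) = 16*c^2 + c*(6 - 2*r) - 5*r^2 - 15*r - 10
(2) = -12*n^2 + n*(28*r - 4) + 5*r^2 - 6*r + 1
(3) = 4*n - 3
(4) = -12*x^3 + 24*x^2 - 12*x
(5) = -24*m + 10*s^2 + s*(3 - 80*m)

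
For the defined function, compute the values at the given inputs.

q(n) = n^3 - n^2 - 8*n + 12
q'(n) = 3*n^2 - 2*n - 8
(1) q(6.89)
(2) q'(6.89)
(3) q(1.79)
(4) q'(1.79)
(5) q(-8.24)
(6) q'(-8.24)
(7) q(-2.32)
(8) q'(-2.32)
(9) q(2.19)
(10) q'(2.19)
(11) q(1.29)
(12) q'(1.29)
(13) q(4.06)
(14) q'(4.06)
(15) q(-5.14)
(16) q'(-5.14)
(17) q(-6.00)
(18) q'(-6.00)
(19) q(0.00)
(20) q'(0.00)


(1) = 236.49
(2) = 120.64
(3) = 0.21
(4) = -1.97
(5) = -549.45
(6) = 212.17
(7) = 12.69
(8) = 12.79
(9) = 0.19
(10) = 2.01
(11) = 2.16
(12) = -5.59
(13) = 29.96
(14) = 33.33
(15) = -109.10
(16) = 81.54
(17) = -192.00
(18) = 112.00
(19) = 12.00
(20) = -8.00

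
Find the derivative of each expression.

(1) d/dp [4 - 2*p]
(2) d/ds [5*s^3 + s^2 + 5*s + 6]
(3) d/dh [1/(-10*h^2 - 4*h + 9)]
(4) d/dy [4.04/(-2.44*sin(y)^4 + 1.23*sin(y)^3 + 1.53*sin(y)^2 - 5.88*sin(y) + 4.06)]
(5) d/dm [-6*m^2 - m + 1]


(1) = -2
(2) = 15*s^2 + 2*s + 5
(3) = 4*(5*h + 1)/(10*h^2 + 4*h - 9)^2
(4) = (39.4304*sin(y)^3 - 14.9076*sin(y)^2 - 12.3624*sin(y) + 23.7552)*cos(y)/(-2.44*sin(y)^4 + 1.23*sin(y)^3 + 1.53*sin(y)^2 - 5.88*sin(y) + 4.06)^2
(5) = -12*m - 1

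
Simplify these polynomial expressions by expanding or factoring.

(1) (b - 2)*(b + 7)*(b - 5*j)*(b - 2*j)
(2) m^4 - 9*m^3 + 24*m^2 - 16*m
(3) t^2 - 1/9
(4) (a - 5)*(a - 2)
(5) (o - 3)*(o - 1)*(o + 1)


(1) = b^4 - 7*b^3*j + 5*b^3 + 10*b^2*j^2 - 35*b^2*j - 14*b^2 + 50*b*j^2 + 98*b*j - 140*j^2
(2) = m*(m - 4)^2*(m - 1)
(3) = (t - 1/3)*(t + 1/3)
(4) = a^2 - 7*a + 10
(5) = o^3 - 3*o^2 - o + 3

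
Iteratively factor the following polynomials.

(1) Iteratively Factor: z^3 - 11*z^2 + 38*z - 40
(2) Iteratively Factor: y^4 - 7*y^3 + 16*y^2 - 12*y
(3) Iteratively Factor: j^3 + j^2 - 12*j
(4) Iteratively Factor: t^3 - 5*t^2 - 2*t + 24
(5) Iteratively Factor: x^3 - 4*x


(1) = (z - 2)*(z^2 - 9*z + 20) = (z - 5)*(z - 2)*(z - 4)
(2) = (y - 2)*(y^3 - 5*y^2 + 6*y) = (y - 3)*(y - 2)*(y^2 - 2*y) = y*(y - 3)*(y - 2)*(y - 2)
(3) = (j - 3)*(j^2 + 4*j) = j*(j - 3)*(j + 4)
(4) = (t - 4)*(t^2 - t - 6) = (t - 4)*(t - 3)*(t + 2)
(5) = (x + 2)*(x^2 - 2*x) = (x - 2)*(x + 2)*(x)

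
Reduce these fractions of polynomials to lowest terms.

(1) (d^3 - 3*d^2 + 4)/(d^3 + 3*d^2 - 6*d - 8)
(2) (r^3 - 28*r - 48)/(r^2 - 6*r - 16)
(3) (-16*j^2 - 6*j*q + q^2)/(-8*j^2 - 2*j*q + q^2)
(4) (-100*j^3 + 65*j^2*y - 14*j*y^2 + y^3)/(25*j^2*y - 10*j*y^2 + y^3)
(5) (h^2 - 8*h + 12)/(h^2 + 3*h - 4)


(1) = (d - 2)/(d + 4)
(2) = (r^2 - 2*r - 24)/(r - 8)
(3) = (-8*j + q)/(-4*j + q)
(4) = (-4*j + y)/y
(5) = (h^2 - 8*h + 12)/(h^2 + 3*h - 4)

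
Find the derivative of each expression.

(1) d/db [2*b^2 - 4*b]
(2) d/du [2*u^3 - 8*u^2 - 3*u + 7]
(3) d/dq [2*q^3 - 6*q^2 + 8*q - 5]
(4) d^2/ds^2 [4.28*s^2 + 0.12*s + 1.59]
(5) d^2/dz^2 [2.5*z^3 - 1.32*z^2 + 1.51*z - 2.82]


(1) = 4*b - 4
(2) = 6*u^2 - 16*u - 3
(3) = 6*q^2 - 12*q + 8
(4) = 8.56000000000000
(5) = 15.0*z - 2.64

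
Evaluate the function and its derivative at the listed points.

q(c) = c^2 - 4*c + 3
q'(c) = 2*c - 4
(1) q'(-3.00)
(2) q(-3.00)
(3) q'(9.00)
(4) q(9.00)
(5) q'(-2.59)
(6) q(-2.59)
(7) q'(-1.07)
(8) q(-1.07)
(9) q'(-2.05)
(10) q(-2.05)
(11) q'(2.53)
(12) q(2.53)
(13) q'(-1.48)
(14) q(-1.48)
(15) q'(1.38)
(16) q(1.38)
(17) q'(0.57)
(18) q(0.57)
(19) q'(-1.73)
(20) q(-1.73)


(1) = -10.00
(2) = 24.00
(3) = 14.00
(4) = 48.00
(5) = -9.18
(6) = 20.07
(7) = -6.14
(8) = 8.42
(9) = -8.10
(10) = 15.40
(11) = 1.06
(12) = -0.72
(13) = -6.96
(14) = 11.11
(15) = -1.24
(16) = -0.62
(17) = -2.86
(18) = 1.04
(19) = -7.46
(20) = 12.91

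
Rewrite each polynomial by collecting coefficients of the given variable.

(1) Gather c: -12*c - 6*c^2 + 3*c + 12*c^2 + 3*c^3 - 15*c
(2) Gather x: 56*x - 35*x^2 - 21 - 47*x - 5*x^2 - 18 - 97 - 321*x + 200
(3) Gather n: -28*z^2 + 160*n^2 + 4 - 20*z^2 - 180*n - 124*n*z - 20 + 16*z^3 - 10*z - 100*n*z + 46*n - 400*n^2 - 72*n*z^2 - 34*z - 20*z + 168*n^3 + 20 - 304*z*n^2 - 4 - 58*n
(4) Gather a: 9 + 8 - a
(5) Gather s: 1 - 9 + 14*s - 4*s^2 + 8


(1) = 3*c^3 + 6*c^2 - 24*c
(2) = -40*x^2 - 312*x + 64
(3) = 168*n^3 + n^2*(-304*z - 240) + n*(-72*z^2 - 224*z - 192) + 16*z^3 - 48*z^2 - 64*z
(4) = 17 - a
(5) = -4*s^2 + 14*s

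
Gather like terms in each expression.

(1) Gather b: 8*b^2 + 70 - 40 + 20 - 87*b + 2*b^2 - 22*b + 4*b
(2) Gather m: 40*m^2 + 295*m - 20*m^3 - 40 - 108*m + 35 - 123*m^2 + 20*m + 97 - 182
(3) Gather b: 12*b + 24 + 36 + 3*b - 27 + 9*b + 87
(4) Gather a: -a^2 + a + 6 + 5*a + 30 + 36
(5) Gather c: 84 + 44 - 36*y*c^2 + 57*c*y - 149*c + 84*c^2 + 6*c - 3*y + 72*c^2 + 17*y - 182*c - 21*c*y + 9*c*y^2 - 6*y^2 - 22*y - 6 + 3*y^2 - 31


(1) = 10*b^2 - 105*b + 50
(2) = -20*m^3 - 83*m^2 + 207*m - 90
(3) = 24*b + 120
(4) = -a^2 + 6*a + 72
(5) = c^2*(156 - 36*y) + c*(9*y^2 + 36*y - 325) - 3*y^2 - 8*y + 91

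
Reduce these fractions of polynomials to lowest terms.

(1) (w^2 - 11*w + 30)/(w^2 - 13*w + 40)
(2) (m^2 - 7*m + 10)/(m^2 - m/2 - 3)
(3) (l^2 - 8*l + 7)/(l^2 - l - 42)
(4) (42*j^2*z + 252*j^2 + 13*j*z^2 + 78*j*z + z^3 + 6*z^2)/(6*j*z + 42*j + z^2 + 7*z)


(1) = (w - 6)/(w - 8)
(2) = (2*m - 10)/(2*m + 3)
(3) = (l - 1)/(l + 6)
(4) = (7*j*z + 42*j + z^2 + 6*z)/(z + 7)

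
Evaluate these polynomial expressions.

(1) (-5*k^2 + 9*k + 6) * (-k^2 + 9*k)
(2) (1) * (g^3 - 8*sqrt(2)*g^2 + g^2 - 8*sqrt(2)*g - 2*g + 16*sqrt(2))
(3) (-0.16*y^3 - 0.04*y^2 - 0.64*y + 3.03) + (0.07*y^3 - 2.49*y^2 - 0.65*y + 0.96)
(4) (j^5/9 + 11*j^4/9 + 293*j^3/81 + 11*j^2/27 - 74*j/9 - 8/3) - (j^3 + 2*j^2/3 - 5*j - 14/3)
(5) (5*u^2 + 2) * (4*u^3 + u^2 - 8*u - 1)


(1) = 5*k^4 - 54*k^3 + 75*k^2 + 54*k
(2) = g^3 - 8*sqrt(2)*g^2 + g^2 - 8*sqrt(2)*g - 2*g + 16*sqrt(2)
(3) = -0.09*y^3 - 2.53*y^2 - 1.29*y + 3.99
(4) = j^5/9 + 11*j^4/9 + 212*j^3/81 - 7*j^2/27 - 29*j/9 + 2
(5) = 20*u^5 + 5*u^4 - 32*u^3 - 3*u^2 - 16*u - 2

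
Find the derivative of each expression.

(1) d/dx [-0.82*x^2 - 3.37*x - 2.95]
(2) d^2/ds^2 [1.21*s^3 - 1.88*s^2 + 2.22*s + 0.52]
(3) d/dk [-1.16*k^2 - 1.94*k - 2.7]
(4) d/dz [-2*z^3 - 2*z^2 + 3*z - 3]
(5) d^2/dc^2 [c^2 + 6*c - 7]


(1) = -1.64*x - 3.37
(2) = 7.26*s - 3.76
(3) = -2.32*k - 1.94
(4) = -6*z^2 - 4*z + 3
(5) = 2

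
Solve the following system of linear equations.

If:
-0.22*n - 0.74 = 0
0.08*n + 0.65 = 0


Then:
No Solution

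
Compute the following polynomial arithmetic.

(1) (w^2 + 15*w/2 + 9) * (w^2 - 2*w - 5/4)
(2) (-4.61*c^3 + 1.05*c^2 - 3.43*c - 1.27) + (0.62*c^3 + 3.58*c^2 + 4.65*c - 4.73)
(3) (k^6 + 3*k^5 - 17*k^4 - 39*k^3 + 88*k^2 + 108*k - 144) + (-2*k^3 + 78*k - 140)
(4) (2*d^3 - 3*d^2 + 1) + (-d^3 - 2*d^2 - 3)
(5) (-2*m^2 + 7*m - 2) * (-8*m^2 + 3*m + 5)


(1) = w^4 + 11*w^3/2 - 29*w^2/4 - 219*w/8 - 45/4
(2) = -3.99*c^3 + 4.63*c^2 + 1.22*c - 6.0
(3) = k^6 + 3*k^5 - 17*k^4 - 41*k^3 + 88*k^2 + 186*k - 284
(4) = d^3 - 5*d^2 - 2
(5) = 16*m^4 - 62*m^3 + 27*m^2 + 29*m - 10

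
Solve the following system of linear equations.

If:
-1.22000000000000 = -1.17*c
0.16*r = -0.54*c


Then:
c = 1.04
r = -3.52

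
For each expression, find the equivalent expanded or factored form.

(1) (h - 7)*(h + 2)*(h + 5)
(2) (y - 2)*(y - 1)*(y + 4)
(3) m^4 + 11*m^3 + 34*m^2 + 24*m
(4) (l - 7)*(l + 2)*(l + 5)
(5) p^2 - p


(1) = h^3 - 39*h - 70
(2) = y^3 + y^2 - 10*y + 8
(3) = m*(m + 1)*(m + 4)*(m + 6)
(4) = l^3 - 39*l - 70
(5) = p*(p - 1)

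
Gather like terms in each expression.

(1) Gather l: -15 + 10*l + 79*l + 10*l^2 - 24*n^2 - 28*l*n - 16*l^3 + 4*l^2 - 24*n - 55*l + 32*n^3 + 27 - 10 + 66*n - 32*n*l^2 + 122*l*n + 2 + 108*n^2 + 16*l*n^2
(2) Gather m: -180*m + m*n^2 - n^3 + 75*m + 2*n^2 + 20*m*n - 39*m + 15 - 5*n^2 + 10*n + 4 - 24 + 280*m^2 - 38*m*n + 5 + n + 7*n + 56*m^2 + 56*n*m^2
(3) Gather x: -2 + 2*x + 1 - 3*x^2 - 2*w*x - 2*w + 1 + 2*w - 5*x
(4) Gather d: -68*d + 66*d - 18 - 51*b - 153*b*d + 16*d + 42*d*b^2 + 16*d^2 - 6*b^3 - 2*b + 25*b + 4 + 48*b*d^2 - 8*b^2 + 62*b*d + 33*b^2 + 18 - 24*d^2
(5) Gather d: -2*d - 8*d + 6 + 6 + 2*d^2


(1) = -16*l^3 + l^2*(14 - 32*n) + l*(16*n^2 + 94*n + 34) + 32*n^3 + 84*n^2 + 42*n + 4
(2) = m^2*(56*n + 336) + m*(n^2 - 18*n - 144) - n^3 - 3*n^2 + 18*n
(3) = -3*x^2 + x*(-2*w - 3)
(4) = -6*b^3 + 25*b^2 - 28*b + d^2*(48*b - 8) + d*(42*b^2 - 91*b + 14) + 4
(5) = 2*d^2 - 10*d + 12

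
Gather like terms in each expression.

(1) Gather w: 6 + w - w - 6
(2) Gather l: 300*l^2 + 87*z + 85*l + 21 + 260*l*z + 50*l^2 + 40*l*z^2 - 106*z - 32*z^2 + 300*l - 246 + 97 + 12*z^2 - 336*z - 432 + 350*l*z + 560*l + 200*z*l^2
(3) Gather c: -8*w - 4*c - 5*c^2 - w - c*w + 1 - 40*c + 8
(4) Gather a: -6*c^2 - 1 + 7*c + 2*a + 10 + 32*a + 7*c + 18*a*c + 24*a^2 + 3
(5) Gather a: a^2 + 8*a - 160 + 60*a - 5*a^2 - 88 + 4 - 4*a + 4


(1) = 0
(2) = l^2*(200*z + 350) + l*(40*z^2 + 610*z + 945) - 20*z^2 - 355*z - 560
(3) = -5*c^2 + c*(-w - 44) - 9*w + 9
(4) = 24*a^2 + a*(18*c + 34) - 6*c^2 + 14*c + 12
(5) = -4*a^2 + 64*a - 240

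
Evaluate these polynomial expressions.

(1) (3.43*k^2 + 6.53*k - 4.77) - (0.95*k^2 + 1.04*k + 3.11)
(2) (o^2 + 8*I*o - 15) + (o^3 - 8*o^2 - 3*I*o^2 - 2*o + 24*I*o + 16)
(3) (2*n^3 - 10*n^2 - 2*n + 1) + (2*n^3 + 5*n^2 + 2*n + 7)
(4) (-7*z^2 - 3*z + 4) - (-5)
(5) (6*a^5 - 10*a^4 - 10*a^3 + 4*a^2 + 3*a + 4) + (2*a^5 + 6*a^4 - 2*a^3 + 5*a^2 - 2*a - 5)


(1) = 2.48*k^2 + 5.49*k - 7.88
(2) = o^3 - 7*o^2 - 3*I*o^2 - 2*o + 32*I*o + 1
(3) = 4*n^3 - 5*n^2 + 8
(4) = -7*z^2 - 3*z + 9
(5) = 8*a^5 - 4*a^4 - 12*a^3 + 9*a^2 + a - 1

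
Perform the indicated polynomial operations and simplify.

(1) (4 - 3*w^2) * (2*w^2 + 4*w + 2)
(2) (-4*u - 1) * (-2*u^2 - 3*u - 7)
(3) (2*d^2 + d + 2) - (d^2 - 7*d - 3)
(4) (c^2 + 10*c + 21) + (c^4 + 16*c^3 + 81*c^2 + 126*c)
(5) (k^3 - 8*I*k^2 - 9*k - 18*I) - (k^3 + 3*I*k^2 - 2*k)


(1) = -6*w^4 - 12*w^3 + 2*w^2 + 16*w + 8
(2) = 8*u^3 + 14*u^2 + 31*u + 7
(3) = d^2 + 8*d + 5
(4) = c^4 + 16*c^3 + 82*c^2 + 136*c + 21
(5) = -11*I*k^2 - 7*k - 18*I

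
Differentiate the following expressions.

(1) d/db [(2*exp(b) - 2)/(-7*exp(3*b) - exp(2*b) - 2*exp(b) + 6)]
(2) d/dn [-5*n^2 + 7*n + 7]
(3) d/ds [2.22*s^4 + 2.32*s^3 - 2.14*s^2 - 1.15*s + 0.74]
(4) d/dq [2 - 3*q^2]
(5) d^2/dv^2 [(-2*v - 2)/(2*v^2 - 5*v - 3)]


(1) = 2*(-(1 - exp(b))*(21*exp(2*b) + 2*exp(b) + 2) - 7*exp(3*b) - exp(2*b) - 2*exp(b) + 6)*exp(b)/(7*exp(3*b) + exp(2*b) + 2*exp(b) - 6)^2
(2) = 7 - 10*n
(3) = 8.88*s^3 + 6.96*s^2 - 4.28*s - 1.15
(4) = -6*q
(5) = 4*((v + 1)*(4*v - 5)^2 + 3*(2*v - 1)*(-2*v^2 + 5*v + 3))/(-2*v^2 + 5*v + 3)^3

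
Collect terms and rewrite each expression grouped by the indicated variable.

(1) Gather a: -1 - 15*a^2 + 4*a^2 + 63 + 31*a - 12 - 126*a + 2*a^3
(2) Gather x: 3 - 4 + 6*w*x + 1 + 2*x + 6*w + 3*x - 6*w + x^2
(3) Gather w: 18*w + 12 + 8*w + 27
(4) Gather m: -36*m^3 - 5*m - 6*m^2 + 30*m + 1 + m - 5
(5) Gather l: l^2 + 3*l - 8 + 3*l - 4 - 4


(1) = 2*a^3 - 11*a^2 - 95*a + 50
(2) = x^2 + x*(6*w + 5)
(3) = 26*w + 39
(4) = -36*m^3 - 6*m^2 + 26*m - 4
(5) = l^2 + 6*l - 16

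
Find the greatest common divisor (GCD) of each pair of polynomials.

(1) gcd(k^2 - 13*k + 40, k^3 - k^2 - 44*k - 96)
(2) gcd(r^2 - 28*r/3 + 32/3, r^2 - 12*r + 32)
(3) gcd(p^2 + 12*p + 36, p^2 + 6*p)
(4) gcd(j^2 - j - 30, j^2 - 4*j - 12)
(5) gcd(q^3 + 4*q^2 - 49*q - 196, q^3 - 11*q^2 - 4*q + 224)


(1) = gcd((k - 8)*(k - 5), (k - 8)*(k + 3)*(k + 4)) = k - 8
(2) = r - 8
(3) = gcd((p + 6)^2, p*(p + 6)) = p + 6
(4) = gcd((j - 6)*(j + 5), (j - 6)*(j + 2)) = j - 6
(5) = q^2 - 3*q - 28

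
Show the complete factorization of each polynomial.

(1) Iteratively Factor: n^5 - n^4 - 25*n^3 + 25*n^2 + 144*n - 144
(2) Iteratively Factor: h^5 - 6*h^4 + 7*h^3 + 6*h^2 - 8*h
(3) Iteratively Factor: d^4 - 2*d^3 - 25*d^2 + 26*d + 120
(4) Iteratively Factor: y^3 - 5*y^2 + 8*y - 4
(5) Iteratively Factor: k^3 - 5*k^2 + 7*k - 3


(1) = (n - 1)*(n^4 - 25*n^2 + 144) = (n - 1)*(n + 3)*(n^3 - 3*n^2 - 16*n + 48) = (n - 3)*(n - 1)*(n + 3)*(n^2 - 16) = (n - 3)*(n - 1)*(n + 3)*(n + 4)*(n - 4)
(2) = (h - 2)*(h^4 - 4*h^3 - h^2 + 4*h) = (h - 4)*(h - 2)*(h^3 - h) = h*(h - 4)*(h - 2)*(h^2 - 1) = h*(h - 4)*(h - 2)*(h - 1)*(h + 1)
(3) = (d + 4)*(d^3 - 6*d^2 - d + 30) = (d + 2)*(d + 4)*(d^2 - 8*d + 15) = (d - 5)*(d + 2)*(d + 4)*(d - 3)
(4) = (y - 2)*(y^2 - 3*y + 2) = (y - 2)^2*(y - 1)
(5) = (k - 1)*(k^2 - 4*k + 3) = (k - 1)^2*(k - 3)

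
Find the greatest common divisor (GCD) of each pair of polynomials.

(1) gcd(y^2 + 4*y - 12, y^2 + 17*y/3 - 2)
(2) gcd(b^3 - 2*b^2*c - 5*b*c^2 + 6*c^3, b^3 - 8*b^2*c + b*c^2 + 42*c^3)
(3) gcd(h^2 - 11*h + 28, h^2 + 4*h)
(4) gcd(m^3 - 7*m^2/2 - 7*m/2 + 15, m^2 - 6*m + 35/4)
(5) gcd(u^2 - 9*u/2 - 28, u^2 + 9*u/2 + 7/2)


(1) = y + 6
(2) = gcd((b - 3*c)*(b - c)*(b + 2*c), (b - 7*c)*(b - 3*c)*(b + 2*c)) = b^2 - b*c - 6*c^2
(3) = gcd((h - 7)*(h - 4), h*(h + 4)) = 1
(4) = m - 5/2
(5) = gcd((u - 8)*(u + 7/2), (u + 1)*(u + 7/2)) = u + 7/2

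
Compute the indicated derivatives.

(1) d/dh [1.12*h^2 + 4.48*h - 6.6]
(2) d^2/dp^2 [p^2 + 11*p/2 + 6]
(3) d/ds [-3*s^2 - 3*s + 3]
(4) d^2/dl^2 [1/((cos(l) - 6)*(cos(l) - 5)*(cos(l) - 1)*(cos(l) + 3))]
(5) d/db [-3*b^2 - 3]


(1) = 2.24*h + 4.48
(2) = 2
(3) = -6*s - 3
(4) = (-1990*(1 - cos(l)^2)^2 + 1062*sin(l)^6 - 16*cos(l)^8 + 207*cos(l)^7 + 293*cos(l)^6 + 318*cos(l)^5 + 5547*cos(l)^3 - 15035*cos(l)^2 - 10440*cos(l) + 19126)/((cos(l) - 6)^3*(cos(l) - 5)^3*(cos(l) - 1)^3*(cos(l) + 3)^3)
(5) = -6*b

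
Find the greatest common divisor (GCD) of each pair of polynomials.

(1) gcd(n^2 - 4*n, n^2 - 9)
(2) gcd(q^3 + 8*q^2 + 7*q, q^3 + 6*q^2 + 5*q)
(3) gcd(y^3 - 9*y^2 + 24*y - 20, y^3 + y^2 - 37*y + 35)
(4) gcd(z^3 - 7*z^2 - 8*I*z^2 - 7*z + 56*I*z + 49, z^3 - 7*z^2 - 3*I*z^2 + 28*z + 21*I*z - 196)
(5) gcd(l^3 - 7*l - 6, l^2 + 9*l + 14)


(1) = gcd(n*(n - 4), (n - 3)*(n + 3)) = 1
(2) = gcd(q*(q + 1)*(q + 7), q*(q + 1)*(q + 5)) = q^2 + q
(3) = gcd((y - 5)*(y - 2)^2, (y - 5)*(y - 1)*(y + 7)) = y - 5
(4) = gcd((z - 7)*(z - 7*I)*(z - I), (z - 7)*(z - 7*I)*(z + 4*I)) = z^2 + z*(-7 - 7*I) + 49*I
(5) = gcd((l - 3)*(l + 1)*(l + 2), (l + 2)*(l + 7)) = l + 2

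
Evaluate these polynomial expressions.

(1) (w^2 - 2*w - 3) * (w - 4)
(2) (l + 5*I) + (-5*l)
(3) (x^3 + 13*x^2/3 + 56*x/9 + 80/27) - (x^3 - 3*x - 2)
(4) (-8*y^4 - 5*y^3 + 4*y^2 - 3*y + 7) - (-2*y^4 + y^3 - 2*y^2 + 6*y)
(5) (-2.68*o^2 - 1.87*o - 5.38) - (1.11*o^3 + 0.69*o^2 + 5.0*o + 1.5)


(1) = w^3 - 6*w^2 + 5*w + 12
(2) = -4*l + 5*I
(3) = 13*x^2/3 + 83*x/9 + 134/27
(4) = -6*y^4 - 6*y^3 + 6*y^2 - 9*y + 7
(5) = -1.11*o^3 - 3.37*o^2 - 6.87*o - 6.88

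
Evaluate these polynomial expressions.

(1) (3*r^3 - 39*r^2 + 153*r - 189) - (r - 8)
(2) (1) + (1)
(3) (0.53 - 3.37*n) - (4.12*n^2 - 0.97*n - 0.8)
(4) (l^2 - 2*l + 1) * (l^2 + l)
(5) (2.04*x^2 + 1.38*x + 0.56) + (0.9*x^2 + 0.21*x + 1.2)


(1) = 3*r^3 - 39*r^2 + 152*r - 181
(2) = 2
(3) = -4.12*n^2 - 2.4*n + 1.33
(4) = l^4 - l^3 - l^2 + l
(5) = 2.94*x^2 + 1.59*x + 1.76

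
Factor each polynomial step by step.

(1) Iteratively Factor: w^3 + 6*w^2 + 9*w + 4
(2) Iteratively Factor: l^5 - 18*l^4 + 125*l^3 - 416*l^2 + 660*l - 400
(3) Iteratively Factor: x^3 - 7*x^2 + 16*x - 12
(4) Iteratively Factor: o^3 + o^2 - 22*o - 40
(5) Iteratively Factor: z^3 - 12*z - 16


(1) = (w + 1)*(w^2 + 5*w + 4) = (w + 1)^2*(w + 4)
(2) = (l - 2)*(l^4 - 16*l^3 + 93*l^2 - 230*l + 200) = (l - 5)*(l - 2)*(l^3 - 11*l^2 + 38*l - 40) = (l - 5)^2*(l - 2)*(l^2 - 6*l + 8) = (l - 5)^2*(l - 2)^2*(l - 4)
(3) = (x - 2)*(x^2 - 5*x + 6) = (x - 2)^2*(x - 3)
(4) = (o + 2)*(o^2 - o - 20) = (o + 2)*(o + 4)*(o - 5)
(5) = (z + 2)*(z^2 - 2*z - 8) = (z - 4)*(z + 2)*(z + 2)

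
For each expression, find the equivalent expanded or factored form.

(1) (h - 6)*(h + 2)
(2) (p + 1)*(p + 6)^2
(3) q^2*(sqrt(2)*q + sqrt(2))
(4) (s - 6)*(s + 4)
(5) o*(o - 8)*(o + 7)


(1) = h^2 - 4*h - 12
(2) = p^3 + 13*p^2 + 48*p + 36
(3) = sqrt(2)*q^3 + sqrt(2)*q^2
(4) = s^2 - 2*s - 24
(5) = o^3 - o^2 - 56*o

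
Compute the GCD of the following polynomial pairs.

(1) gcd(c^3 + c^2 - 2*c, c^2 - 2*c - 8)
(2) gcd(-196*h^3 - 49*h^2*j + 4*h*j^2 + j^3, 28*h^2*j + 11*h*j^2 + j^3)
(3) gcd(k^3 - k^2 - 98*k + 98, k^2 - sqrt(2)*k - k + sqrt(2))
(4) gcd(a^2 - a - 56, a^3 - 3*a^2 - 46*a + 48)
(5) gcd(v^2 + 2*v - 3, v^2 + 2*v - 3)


(1) = c + 2
(2) = 28*h^2 + 11*h*j + j^2
(3) = gcd((k - 1)*(k - 7*sqrt(2))*(k + 7*sqrt(2)), (k - 1)*(k - sqrt(2))) = k - 1
(4) = a - 8
(5) = gcd((v - 1)*(v + 3), (v - 1)*(v + 3)) = v^2 + 2*v - 3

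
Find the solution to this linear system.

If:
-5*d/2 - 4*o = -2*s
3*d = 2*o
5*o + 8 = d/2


Then:
d = -8/7
o = -12/7
s = -34/7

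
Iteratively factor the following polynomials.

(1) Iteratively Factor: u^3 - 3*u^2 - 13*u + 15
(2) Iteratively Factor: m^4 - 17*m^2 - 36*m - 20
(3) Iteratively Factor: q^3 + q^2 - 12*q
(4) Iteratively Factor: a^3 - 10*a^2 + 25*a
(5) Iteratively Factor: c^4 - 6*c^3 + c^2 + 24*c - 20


(1) = (u - 1)*(u^2 - 2*u - 15) = (u - 5)*(u - 1)*(u + 3)
(2) = (m + 2)*(m^3 - 2*m^2 - 13*m - 10) = (m + 1)*(m + 2)*(m^2 - 3*m - 10) = (m + 1)*(m + 2)^2*(m - 5)
(3) = (q - 3)*(q^2 + 4*q) = (q - 3)*(q + 4)*(q)
(4) = (a)*(a^2 - 10*a + 25) = a*(a - 5)*(a - 5)
(5) = (c - 2)*(c^3 - 4*c^2 - 7*c + 10) = (c - 5)*(c - 2)*(c^2 + c - 2) = (c - 5)*(c - 2)*(c - 1)*(c + 2)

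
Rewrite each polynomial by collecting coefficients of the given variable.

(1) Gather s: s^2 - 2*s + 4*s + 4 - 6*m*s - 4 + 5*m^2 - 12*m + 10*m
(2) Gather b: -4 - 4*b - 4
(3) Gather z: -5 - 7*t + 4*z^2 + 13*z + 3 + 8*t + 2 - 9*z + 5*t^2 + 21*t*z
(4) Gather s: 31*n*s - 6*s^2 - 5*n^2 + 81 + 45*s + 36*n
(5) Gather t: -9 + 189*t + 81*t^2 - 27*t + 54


(1) = 5*m^2 - 2*m + s^2 + s*(2 - 6*m)
(2) = -4*b - 8
(3) = 5*t^2 + t + 4*z^2 + z*(21*t + 4)
(4) = -5*n^2 + 36*n - 6*s^2 + s*(31*n + 45) + 81
(5) = 81*t^2 + 162*t + 45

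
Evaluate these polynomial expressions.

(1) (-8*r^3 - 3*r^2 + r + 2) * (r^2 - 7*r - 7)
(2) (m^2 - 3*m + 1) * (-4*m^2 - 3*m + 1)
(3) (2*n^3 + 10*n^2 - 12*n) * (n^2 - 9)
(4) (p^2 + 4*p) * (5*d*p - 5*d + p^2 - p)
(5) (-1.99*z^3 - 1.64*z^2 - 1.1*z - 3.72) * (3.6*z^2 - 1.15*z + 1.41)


(1) = -8*r^5 + 53*r^4 + 78*r^3 + 16*r^2 - 21*r - 14
(2) = -4*m^4 + 9*m^3 + 6*m^2 - 6*m + 1
(3) = 2*n^5 + 10*n^4 - 30*n^3 - 90*n^2 + 108*n
(4) = 5*d*p^3 + 15*d*p^2 - 20*d*p + p^4 + 3*p^3 - 4*p^2
(5) = -7.164*z^5 - 3.6155*z^4 - 4.8799*z^3 - 14.4394*z^2 + 2.727*z - 5.2452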